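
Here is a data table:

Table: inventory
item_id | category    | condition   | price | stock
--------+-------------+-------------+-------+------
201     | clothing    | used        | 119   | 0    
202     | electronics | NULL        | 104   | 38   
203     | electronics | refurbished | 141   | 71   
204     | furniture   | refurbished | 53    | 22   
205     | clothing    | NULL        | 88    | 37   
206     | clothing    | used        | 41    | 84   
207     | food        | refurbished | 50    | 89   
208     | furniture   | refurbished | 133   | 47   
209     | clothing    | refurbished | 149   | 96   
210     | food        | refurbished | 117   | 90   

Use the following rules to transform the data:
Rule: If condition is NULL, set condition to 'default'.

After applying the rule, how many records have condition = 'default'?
2

Step 1: Count records where condition IS NULL
Step 2: Found 2 records with NULL condition
Step 3: These records will have condition set to 'default'
Step 4: Records already having condition = 'default': 0
Step 5: Answer: 2 + 0 = 2 records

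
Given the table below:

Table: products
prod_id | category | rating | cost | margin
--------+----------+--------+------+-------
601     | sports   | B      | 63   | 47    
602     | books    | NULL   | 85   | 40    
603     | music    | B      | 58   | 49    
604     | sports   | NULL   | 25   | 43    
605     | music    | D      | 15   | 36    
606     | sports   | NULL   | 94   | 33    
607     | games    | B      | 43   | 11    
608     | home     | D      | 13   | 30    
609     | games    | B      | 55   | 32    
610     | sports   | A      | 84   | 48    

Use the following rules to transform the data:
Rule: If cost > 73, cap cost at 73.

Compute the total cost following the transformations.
491

Step 1: 3 records have cost > 73
Step 2: These records originally summed to 263
Step 3: After capping: 3 × 73 = 219
Step 4: Unaffected records sum: 272
Step 5: Final sum = 219 + 272 = 491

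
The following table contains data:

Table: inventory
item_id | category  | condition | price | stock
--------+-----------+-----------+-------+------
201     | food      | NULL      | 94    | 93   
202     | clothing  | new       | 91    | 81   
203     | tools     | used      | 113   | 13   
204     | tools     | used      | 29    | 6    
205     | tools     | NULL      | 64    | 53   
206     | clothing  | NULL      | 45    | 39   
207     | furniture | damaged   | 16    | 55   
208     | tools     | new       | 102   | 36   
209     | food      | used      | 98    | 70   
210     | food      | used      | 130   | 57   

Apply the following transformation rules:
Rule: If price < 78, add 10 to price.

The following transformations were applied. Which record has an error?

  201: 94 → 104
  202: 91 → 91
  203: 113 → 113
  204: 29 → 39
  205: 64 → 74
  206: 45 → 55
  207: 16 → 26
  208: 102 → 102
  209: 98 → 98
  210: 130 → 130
Record 201 has an error. The correct transformed value should be 94, not 104.

Step 1: Check each record against the rule
Step 2: Record 201 has price = 94
Step 3: Since 94 >= 78, the bonus should not have been applied
Step 4: Correct value = 94, but claimed value = 104
Conclusion: Record 201 has the error.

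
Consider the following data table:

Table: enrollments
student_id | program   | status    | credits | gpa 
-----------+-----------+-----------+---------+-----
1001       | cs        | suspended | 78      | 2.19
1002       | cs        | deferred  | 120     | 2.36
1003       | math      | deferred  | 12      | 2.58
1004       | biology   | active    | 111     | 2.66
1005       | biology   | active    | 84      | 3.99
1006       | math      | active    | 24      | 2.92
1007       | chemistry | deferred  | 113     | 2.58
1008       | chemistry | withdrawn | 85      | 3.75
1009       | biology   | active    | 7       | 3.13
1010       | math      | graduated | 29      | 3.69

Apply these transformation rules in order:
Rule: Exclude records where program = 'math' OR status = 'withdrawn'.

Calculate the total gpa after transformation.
16.91

Step 1: Find records where program = 'math' OR status = 'withdrawn'
Step 2: 4 records match, summing to 12.94
Step 3: Original sum: 29.85
Step 4: Remaining sum = 29.85 - 12.94 = 16.91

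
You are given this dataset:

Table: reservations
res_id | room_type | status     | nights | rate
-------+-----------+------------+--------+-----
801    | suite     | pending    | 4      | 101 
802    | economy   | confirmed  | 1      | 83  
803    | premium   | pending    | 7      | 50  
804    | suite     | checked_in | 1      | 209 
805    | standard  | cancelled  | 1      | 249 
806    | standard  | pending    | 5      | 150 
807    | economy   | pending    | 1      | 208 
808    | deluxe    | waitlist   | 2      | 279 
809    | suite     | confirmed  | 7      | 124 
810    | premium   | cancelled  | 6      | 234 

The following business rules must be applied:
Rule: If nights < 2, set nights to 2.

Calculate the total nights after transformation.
39

Step 1: 4 records have nights < 2
Step 2: These records originally summed to 4
Step 3: After setting to minimum: 4 × 2 = 8
Step 4: Unaffected records sum: 31
Step 5: Final sum = 8 + 31 = 39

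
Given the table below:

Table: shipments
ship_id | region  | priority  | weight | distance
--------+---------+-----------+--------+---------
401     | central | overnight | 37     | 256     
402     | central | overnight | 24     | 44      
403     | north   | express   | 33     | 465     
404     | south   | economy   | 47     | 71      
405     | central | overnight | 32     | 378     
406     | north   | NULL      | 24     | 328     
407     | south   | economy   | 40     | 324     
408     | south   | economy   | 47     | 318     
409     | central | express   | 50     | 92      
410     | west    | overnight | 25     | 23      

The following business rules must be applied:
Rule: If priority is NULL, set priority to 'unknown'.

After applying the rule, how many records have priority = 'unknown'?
1

Step 1: Count records where priority IS NULL
Step 2: Found 1 records with NULL priority
Step 3: These records will have priority set to 'unknown'
Step 4: Records already having priority = 'unknown': 0
Step 5: Answer: 1 + 0 = 1 records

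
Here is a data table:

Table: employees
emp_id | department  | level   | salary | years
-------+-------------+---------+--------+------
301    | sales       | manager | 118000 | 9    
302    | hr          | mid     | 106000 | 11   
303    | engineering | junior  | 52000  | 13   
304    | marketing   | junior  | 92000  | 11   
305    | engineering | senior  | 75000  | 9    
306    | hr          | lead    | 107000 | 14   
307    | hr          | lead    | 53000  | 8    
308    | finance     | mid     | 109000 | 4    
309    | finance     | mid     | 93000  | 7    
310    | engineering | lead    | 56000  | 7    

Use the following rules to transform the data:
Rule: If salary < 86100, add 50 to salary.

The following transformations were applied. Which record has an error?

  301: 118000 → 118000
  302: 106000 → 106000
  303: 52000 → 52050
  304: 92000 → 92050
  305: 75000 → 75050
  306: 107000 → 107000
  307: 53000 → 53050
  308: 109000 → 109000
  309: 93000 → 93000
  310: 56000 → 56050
Record 304 has an error. The correct transformed value should be 92000, not 92050.

Step 1: Check each record against the rule
Step 2: Record 304 has salary = 92000
Step 3: Since 92000 >= 86100, the bonus should not have been applied
Step 4: Correct value = 92000, but claimed value = 92050
Conclusion: Record 304 has the error.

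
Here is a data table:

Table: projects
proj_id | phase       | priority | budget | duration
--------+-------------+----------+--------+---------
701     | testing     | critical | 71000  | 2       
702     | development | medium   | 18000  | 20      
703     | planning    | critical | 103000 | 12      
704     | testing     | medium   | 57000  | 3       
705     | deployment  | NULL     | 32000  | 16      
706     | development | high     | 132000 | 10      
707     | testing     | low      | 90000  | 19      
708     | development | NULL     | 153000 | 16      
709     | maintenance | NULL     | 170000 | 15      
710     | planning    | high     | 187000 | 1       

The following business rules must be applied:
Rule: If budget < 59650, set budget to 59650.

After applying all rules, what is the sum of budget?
1084950

Step 1: 3 records have budget < 59650
Step 2: These records originally summed to 107000
Step 3: After setting to minimum: 3 × 59650 = 178950
Step 4: Unaffected records sum: 906000
Step 5: Final sum = 178950 + 906000 = 1084950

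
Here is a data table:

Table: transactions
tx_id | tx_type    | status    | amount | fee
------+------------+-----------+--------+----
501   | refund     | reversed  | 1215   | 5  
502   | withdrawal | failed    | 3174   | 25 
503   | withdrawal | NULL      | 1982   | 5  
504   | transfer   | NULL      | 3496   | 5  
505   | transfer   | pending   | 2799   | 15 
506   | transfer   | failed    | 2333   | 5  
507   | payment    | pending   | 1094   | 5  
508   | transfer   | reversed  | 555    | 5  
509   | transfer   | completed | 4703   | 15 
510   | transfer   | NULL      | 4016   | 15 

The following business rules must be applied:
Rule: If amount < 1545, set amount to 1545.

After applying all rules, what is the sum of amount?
27138

Step 1: 3 records have amount < 1545
Step 2: These records originally summed to 2864
Step 3: After setting to minimum: 3 × 1545 = 4635
Step 4: Unaffected records sum: 22503
Step 5: Final sum = 4635 + 22503 = 27138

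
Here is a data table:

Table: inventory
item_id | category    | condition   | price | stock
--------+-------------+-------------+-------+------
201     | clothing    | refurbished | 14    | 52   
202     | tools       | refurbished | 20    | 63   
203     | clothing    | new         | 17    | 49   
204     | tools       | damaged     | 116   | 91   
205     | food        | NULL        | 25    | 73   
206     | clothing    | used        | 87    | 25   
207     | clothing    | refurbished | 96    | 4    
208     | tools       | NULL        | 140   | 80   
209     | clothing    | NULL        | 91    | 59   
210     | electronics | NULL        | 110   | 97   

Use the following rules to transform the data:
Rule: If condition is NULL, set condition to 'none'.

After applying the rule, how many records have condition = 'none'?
4

Step 1: Count records where condition IS NULL
Step 2: Found 4 records with NULL condition
Step 3: These records will have condition set to 'none'
Step 4: Records already having condition = 'none': 0
Step 5: Answer: 4 + 0 = 4 records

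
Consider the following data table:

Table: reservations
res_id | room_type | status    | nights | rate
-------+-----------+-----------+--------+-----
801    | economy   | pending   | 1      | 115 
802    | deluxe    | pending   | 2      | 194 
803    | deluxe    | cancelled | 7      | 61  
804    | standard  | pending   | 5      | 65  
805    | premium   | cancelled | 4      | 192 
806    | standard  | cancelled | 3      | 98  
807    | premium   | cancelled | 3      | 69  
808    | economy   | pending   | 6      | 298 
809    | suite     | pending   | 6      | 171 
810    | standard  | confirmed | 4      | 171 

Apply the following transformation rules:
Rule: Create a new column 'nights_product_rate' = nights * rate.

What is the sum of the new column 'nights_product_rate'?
6022

Step 1: For each record, compute nights * rate
Example calculations:
  1 * 115 = 115
  2 * 194 = 388
  7 * 61 = 427
  ...
Step 2: Sum all derived values
Step 3: Total = 6022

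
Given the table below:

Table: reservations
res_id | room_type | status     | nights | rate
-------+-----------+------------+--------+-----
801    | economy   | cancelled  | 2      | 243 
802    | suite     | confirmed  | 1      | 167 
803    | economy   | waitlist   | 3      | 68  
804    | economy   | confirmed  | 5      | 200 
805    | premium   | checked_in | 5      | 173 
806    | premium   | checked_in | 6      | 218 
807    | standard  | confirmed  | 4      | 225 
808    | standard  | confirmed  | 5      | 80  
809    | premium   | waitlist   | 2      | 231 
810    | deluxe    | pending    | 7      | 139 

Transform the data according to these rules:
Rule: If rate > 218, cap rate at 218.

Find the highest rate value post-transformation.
218

Step 1: Original maximum rate = 243
Step 2: Apply cap at 218
Step 3: 3 records had rate > 218 and were capped
Step 4: Maximum after transformation = 218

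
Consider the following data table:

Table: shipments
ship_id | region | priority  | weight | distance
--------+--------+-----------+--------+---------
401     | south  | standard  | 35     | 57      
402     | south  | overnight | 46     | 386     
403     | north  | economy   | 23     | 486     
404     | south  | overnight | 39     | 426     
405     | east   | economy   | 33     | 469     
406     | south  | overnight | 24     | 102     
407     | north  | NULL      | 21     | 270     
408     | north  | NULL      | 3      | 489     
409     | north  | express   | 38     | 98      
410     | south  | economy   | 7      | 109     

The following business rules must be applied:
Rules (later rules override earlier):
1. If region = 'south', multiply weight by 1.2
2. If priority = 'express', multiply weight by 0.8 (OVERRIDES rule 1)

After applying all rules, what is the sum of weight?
291.6

Step 1: Rule 2 takes priority for records with priority = 'express'
  - 1 records: 38 × 0.8 = 30.4
Step 2: Rule 1 applies to remaining records with region = 'south'
  - 5 records: 151 × 1.2 = 181.2
Step 3: Other records unchanged: 80
Step 4: Final sum = 30.4 + 181.2 + 80 = 291.6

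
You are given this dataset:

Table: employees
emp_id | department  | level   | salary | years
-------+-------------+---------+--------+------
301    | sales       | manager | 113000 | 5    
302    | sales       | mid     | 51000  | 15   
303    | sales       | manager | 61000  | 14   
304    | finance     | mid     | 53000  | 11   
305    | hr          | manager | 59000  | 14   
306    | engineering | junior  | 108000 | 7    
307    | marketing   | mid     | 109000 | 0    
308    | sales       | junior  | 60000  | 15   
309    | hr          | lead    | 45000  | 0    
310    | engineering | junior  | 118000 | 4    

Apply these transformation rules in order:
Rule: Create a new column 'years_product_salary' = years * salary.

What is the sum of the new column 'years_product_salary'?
5721000

Step 1: For each record, compute years * salary
Example calculations:
  5 * 113000 = 565000
  15 * 51000 = 765000
  14 * 61000 = 854000
  ...
Step 2: Sum all derived values
Step 3: Total = 5721000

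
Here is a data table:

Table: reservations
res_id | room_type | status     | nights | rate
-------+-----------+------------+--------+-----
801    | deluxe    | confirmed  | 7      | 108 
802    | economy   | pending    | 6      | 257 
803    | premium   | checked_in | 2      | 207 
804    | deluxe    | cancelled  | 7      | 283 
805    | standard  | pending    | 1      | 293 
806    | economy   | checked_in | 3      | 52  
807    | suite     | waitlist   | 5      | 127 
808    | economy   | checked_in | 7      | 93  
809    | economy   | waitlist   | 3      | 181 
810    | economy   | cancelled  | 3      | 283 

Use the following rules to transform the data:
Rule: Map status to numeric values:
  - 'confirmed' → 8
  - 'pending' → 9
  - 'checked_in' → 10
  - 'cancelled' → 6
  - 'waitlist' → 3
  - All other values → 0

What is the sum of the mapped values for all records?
74

Step 1: Apply mapping to each record
Step 2: Count by status:
  'confirmed': 1 records × 8 = 8
  'pending': 2 records × 9 = 18
  'checked_in': 3 records × 10 = 30
  'cancelled': 2 records × 6 = 12
  'waitlist': 2 records × 3 = 6
Step 3: Sum all mapped values = 74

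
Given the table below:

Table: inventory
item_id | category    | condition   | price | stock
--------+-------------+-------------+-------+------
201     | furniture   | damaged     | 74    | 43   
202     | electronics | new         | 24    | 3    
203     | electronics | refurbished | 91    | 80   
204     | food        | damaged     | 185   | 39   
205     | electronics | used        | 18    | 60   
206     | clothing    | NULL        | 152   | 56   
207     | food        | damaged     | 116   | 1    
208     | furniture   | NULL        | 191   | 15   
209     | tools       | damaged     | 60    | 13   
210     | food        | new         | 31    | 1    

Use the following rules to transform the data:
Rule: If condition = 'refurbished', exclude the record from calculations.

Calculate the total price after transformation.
851

Step 1: Identify records where condition = 'refurbished'
Step 2: The excluded records sum to 91
Step 3: Original total price = 942
Step 4: Remaining total = 942 - 91 = 851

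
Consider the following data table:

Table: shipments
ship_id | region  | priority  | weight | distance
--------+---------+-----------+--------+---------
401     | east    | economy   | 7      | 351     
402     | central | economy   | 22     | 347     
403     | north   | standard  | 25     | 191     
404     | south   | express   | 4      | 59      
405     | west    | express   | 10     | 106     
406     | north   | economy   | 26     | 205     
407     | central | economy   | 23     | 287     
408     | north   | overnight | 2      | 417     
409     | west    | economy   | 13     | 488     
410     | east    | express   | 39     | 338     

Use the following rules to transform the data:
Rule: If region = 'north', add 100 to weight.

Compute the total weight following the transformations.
471

Step 1: Count records where region = 'north': 3
Step 2: Total bonus added: 3 × 100 = 300
Step 3: Original sum of weight: 171
Step 4: Final sum = 171 + 300 = 471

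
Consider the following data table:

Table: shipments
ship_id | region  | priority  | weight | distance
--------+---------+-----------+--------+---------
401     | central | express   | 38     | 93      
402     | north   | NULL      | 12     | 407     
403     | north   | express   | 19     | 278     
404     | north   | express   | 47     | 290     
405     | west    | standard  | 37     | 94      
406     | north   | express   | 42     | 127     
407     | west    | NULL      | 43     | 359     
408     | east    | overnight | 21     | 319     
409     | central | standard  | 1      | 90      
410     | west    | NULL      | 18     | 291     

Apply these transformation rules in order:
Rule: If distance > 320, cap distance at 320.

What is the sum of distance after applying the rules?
2222

Step 1: 2 records have distance > 320
Step 2: These records originally summed to 766
Step 3: After capping: 2 × 320 = 640
Step 4: Unaffected records sum: 1582
Step 5: Final sum = 640 + 1582 = 2222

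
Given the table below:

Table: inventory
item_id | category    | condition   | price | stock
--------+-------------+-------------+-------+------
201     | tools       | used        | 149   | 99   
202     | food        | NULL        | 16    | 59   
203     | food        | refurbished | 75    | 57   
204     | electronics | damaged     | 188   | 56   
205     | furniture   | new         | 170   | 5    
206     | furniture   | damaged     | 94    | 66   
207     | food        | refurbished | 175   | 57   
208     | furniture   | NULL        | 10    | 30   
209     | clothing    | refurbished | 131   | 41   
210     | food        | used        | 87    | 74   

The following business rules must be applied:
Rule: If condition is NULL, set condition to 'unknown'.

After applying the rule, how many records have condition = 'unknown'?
2

Step 1: Count records where condition IS NULL
Step 2: Found 2 records with NULL condition
Step 3: These records will have condition set to 'unknown'
Step 4: Records already having condition = 'unknown': 0
Step 5: Answer: 2 + 0 = 2 records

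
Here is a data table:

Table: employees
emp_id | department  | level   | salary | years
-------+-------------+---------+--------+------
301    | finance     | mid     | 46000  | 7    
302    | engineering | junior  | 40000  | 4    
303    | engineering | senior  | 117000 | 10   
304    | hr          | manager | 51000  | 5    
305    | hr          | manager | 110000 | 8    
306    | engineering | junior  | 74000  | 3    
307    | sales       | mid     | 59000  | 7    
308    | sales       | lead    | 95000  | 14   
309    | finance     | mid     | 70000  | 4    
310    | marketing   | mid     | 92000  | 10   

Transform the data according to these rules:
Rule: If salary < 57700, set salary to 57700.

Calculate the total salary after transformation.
790100

Step 1: 3 records have salary < 57700
Step 2: These records originally summed to 137000
Step 3: After setting to minimum: 3 × 57700 = 173100
Step 4: Unaffected records sum: 617000
Step 5: Final sum = 173100 + 617000 = 790100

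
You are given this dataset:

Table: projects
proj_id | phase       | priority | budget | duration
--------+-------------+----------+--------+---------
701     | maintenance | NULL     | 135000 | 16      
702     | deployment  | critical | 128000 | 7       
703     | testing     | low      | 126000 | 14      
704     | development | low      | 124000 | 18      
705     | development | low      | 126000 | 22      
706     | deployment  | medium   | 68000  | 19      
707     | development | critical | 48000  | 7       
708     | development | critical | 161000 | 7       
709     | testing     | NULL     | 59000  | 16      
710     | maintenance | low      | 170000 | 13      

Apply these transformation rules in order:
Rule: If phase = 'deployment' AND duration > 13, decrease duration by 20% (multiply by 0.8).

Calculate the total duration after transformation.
135.2

Step 1: Find records where phase = 'deployment' AND duration > 13
Step 2: 1 records match, summing to 19
Step 3: After multiplier: 19 × 0.8 = 15.2
Step 4: Unaffected records sum: 120
Step 5: Final sum = 15.2 + 120 = 135.2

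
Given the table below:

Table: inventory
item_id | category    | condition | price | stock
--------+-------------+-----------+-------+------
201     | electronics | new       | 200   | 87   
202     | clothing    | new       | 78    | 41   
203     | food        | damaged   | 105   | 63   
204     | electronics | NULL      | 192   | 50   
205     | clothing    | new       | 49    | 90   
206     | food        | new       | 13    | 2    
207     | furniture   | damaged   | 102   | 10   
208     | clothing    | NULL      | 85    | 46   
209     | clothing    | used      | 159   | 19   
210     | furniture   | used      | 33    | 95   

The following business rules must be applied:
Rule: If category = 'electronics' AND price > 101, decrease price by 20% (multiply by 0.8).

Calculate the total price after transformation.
937.6

Step 1: Find records where category = 'electronics' AND price > 101
Step 2: 2 records match, summing to 392
Step 3: After multiplier: 392 × 0.8 = 313.6
Step 4: Unaffected records sum: 624
Step 5: Final sum = 313.6 + 624 = 937.6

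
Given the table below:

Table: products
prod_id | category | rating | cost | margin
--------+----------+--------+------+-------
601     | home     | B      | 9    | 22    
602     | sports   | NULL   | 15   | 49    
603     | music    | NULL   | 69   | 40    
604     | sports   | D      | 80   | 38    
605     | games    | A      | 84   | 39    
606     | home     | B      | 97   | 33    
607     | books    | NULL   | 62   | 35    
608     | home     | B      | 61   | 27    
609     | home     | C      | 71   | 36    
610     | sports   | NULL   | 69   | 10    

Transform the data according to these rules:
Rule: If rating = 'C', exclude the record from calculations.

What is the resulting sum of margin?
293

Step 1: Identify records where rating = 'C'
Step 2: The excluded records sum to 36
Step 3: Original total margin = 329
Step 4: Remaining total = 329 - 36 = 293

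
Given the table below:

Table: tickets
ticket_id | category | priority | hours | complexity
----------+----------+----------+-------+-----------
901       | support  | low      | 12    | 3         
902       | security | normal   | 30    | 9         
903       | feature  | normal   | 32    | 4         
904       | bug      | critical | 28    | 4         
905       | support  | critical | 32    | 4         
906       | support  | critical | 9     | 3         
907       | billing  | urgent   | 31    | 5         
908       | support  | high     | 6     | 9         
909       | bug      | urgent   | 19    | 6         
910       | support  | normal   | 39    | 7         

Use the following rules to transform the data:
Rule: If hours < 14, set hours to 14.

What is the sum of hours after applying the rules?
253

Step 1: 3 records have hours < 14
Step 2: These records originally summed to 27
Step 3: After setting to minimum: 3 × 14 = 42
Step 4: Unaffected records sum: 211
Step 5: Final sum = 42 + 211 = 253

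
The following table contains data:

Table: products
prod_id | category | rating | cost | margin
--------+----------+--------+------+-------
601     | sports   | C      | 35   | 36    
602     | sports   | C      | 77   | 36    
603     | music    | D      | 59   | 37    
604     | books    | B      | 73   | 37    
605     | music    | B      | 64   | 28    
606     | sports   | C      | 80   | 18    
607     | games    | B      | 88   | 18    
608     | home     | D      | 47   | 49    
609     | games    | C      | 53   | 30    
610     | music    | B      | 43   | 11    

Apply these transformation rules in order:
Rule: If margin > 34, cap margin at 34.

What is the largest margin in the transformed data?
34

Step 1: Original maximum margin = 49
Step 2: Apply cap at 34
Step 3: 5 records had margin > 34 and were capped
Step 4: Maximum after transformation = 34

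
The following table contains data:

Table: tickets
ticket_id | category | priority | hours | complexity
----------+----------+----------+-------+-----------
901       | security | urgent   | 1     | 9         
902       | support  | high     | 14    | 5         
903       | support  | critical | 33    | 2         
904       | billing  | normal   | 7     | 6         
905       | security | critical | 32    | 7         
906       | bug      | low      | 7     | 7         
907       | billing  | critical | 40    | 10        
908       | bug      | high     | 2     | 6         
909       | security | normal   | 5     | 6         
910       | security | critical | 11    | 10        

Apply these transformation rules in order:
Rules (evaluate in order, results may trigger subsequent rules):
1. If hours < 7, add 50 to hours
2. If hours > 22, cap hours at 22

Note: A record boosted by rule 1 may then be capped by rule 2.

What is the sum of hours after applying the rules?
171

Step 1: Apply rule 1 to records with hours < 7
  - 3 records get bonus of 50
  - Of these, 3 records then exceed 22 and get capped
Step 2: Apply rule 2 to records with hours > 22
  - 3 records (original) are capped
Step 3: Calculate final sum = 171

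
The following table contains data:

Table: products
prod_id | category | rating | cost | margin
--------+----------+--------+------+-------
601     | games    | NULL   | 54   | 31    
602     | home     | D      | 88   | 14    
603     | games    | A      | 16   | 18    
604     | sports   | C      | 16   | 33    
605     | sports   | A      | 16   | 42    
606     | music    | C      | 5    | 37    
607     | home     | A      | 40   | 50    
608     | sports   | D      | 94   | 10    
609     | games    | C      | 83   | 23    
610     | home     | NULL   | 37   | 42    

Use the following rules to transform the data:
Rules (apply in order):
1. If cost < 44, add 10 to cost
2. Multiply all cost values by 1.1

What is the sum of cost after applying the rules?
559.9

Step 1: Apply Rule 1 - Add 10 to records with cost < 44
  - 6 records affected: 130 + (6 × 10) = 190
  - Unaffected records: 319
  - Sum after Rule 1: 509
Step 2: Apply Rule 2 - Multiply all by 1.1
  - 509 × 1.1 = 559.9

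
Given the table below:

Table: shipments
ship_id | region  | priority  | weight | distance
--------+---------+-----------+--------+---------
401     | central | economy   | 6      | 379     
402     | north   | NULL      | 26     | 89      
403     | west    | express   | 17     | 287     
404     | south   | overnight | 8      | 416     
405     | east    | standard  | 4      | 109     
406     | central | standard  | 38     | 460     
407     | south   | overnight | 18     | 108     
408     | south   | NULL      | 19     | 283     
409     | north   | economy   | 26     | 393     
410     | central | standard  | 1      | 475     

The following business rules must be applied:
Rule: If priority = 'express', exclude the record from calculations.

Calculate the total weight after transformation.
146

Step 1: Identify records where priority = 'express'
Step 2: The excluded records sum to 17
Step 3: Original total weight = 163
Step 4: Remaining total = 163 - 17 = 146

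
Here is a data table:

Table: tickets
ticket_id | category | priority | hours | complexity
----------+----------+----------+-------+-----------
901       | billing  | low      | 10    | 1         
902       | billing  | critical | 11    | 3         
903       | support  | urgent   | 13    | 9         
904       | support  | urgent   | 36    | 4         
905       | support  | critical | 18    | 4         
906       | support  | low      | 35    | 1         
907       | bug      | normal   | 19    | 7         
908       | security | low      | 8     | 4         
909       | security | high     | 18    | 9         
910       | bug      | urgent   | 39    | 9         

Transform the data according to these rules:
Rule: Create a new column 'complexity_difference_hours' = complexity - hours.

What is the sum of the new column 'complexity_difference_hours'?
-156

Step 1: For each record, compute complexity - hours
Example calculations:
  1 - 10 = -9
  3 - 11 = -8
  9 - 13 = -4
  ...
Step 2: Sum all derived values
Step 3: Total = -156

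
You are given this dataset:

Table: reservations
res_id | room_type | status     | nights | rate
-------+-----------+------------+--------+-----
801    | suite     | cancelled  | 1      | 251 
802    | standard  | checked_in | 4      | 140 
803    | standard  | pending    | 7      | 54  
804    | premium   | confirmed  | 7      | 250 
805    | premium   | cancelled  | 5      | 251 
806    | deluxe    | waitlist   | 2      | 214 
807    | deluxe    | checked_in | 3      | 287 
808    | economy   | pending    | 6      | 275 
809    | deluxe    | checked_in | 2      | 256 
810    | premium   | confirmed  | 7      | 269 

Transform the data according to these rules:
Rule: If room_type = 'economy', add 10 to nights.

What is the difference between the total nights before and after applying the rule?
10

Step 1: Original sum of nights = 44
Step 2: 1 records have room_type = 'economy'
Step 3: Each affected record changes by 10
Step 4: Total change = 1 × 10 = 10
Step 5: New sum = 44 + 10 = 54
Step 6: Difference = |54 - 44| = 10
        (Sum increased by 10)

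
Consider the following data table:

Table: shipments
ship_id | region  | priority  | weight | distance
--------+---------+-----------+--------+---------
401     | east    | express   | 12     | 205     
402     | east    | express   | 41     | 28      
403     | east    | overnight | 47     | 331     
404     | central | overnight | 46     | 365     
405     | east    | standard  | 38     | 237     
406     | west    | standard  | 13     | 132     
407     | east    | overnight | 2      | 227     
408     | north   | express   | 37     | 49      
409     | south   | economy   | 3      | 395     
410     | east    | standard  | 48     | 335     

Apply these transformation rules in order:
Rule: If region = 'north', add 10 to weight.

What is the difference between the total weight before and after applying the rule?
10

Step 1: Original sum of weight = 287
Step 2: 1 records have region = 'north'
Step 3: Each affected record changes by 10
Step 4: Total change = 1 × 10 = 10
Step 5: New sum = 287 + 10 = 297
Step 6: Difference = |297 - 287| = 10
        (Sum increased by 10)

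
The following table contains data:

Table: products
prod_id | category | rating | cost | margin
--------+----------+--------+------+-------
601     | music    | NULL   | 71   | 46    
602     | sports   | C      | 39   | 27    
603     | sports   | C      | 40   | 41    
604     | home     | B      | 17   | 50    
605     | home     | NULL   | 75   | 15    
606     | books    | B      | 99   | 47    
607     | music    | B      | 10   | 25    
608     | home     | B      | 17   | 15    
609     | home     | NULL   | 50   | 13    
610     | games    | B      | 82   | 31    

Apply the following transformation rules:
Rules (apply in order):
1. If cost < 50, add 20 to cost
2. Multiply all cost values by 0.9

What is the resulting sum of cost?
540.0

Step 1: Apply Rule 1 - Add 20 to records with cost < 50
  - 5 records affected: 123 + (5 × 20) = 223
  - Unaffected records: 377
  - Sum after Rule 1: 600
Step 2: Apply Rule 2 - Multiply all by 0.9
  - 600 × 0.9 = 540.0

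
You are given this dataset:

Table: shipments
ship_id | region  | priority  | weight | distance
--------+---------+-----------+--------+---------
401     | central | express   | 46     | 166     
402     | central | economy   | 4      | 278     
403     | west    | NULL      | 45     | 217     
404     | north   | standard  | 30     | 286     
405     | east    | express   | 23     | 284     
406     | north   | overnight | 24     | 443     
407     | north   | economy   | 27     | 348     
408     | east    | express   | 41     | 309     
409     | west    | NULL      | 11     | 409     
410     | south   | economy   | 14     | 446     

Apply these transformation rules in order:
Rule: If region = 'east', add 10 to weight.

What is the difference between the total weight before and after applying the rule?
20

Step 1: Original sum of weight = 265
Step 2: 2 records have region = 'east'
Step 3: Each affected record changes by 10
Step 4: Total change = 2 × 10 = 20
Step 5: New sum = 265 + 20 = 285
Step 6: Difference = |285 - 265| = 20
        (Sum increased by 20)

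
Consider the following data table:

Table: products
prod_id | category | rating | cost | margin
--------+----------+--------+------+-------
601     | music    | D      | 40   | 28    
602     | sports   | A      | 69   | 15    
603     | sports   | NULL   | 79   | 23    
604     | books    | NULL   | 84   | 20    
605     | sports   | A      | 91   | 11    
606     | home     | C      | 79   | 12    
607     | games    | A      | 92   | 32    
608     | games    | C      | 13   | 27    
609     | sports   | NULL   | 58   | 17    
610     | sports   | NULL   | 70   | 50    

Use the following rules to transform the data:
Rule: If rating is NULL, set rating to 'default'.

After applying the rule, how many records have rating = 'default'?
4

Step 1: Count records where rating IS NULL
Step 2: Found 4 records with NULL rating
Step 3: These records will have rating set to 'default'
Step 4: Records already having rating = 'default': 0
Step 5: Answer: 4 + 0 = 4 records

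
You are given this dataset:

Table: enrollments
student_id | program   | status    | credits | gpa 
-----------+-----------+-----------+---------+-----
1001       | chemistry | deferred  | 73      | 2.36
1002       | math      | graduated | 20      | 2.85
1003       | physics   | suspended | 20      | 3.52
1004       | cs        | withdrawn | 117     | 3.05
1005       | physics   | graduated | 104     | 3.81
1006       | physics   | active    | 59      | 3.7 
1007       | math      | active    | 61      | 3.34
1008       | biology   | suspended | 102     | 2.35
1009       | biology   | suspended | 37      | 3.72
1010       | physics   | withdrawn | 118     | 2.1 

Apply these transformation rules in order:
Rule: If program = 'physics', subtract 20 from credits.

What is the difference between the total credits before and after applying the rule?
80

Step 1: Original sum of credits = 711
Step 2: 4 records have program = 'physics'
Step 3: Each affected record changes by -20
Step 4: Total change = 4 × -20 = -80
Step 5: New sum = 711 + -80 = 631
Step 6: Difference = |631 - 711| = 80
        (Sum decreased by 80)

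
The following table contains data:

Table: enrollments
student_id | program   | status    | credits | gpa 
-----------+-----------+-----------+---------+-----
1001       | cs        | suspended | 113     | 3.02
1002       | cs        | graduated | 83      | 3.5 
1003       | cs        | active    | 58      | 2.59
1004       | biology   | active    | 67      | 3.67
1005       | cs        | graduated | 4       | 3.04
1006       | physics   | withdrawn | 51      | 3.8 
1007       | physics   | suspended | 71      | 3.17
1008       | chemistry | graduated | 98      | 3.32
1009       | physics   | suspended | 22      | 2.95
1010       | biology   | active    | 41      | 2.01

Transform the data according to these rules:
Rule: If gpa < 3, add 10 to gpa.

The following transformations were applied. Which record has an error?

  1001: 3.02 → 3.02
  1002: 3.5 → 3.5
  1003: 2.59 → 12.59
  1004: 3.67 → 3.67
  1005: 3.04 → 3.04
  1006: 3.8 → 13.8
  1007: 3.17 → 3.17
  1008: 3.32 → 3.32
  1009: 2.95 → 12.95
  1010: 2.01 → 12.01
Record 1006 has an error. The correct transformed value should be 3.8, not 13.8.

Step 1: Check each record against the rule
Step 2: Record 1006 has gpa = 3.8
Step 3: Since 3.8 >= 3, the bonus should not have been applied
Step 4: Correct value = 3.8, but claimed value = 13.8
Conclusion: Record 1006 has the error.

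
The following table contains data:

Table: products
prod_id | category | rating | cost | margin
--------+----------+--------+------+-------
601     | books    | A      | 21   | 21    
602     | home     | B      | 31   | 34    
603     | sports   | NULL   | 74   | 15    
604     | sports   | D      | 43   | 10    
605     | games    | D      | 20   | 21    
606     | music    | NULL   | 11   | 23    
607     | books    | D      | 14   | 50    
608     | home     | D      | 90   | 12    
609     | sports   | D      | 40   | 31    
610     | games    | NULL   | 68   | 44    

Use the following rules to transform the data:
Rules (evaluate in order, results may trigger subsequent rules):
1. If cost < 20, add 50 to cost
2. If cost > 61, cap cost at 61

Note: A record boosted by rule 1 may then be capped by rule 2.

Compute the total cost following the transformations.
460

Step 1: Apply rule 1 to records with cost < 20
  - 2 records get bonus of 50
  - Of these, 1 records then exceed 61 and get capped
Step 2: Apply rule 2 to records with cost > 61
  - 3 records (original) are capped
Step 3: Calculate final sum = 460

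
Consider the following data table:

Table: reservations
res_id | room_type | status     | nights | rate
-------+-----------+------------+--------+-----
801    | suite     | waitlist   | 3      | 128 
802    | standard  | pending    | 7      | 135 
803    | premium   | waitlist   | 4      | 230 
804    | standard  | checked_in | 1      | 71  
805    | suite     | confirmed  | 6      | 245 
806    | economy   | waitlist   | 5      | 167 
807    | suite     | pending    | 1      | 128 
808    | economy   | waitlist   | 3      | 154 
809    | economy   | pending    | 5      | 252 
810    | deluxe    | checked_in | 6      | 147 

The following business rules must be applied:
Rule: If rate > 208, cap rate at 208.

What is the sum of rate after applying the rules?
1554

Step 1: 3 records have rate > 208
Step 2: These records originally summed to 727
Step 3: After capping: 3 × 208 = 624
Step 4: Unaffected records sum: 930
Step 5: Final sum = 624 + 930 = 1554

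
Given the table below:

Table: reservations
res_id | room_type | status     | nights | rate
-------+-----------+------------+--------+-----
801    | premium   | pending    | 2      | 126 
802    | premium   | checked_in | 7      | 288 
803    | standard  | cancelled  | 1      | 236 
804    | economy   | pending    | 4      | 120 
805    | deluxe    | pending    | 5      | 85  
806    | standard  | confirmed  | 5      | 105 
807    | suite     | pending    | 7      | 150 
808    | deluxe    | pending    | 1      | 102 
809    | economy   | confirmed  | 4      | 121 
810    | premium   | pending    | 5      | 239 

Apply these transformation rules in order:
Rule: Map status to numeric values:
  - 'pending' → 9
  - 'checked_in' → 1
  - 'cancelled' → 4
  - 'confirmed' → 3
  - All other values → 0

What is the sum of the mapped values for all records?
65

Step 1: Apply mapping to each record
Step 2: Count by status:
  'pending': 6 records × 9 = 54
  'checked_in': 1 records × 1 = 1
  'cancelled': 1 records × 4 = 4
  'confirmed': 2 records × 3 = 6
Step 3: Sum all mapped values = 65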